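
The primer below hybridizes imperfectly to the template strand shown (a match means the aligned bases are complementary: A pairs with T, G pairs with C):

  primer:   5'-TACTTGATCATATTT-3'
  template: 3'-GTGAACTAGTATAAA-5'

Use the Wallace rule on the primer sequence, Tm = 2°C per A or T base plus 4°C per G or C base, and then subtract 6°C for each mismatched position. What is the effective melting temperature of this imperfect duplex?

Primer base counts: A=4, T=8, G=1, C=2 → A+T=12, G+C=3
Perfect-match Tm = 2(12) + 4(3) = 24 + 12 = 36°C
Mismatches (positions where the bases are not complementary): 1 (at position 1)
Effective Tm = 36 − 1×6 = 36 − 6 = 30°C

30°C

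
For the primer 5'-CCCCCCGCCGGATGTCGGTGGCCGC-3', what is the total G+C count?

21

C=12, G=9, A=1, T=3
Total G or C: 9 + 12 = 21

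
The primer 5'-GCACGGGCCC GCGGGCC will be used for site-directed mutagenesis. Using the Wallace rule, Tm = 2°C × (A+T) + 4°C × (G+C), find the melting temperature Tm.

Scanning the sequence gives C=8, A=1, T=0, G=8.
AT pairs contribute 1, GC pairs contribute 16.
Tm = 2×1 + 4×16 = 66°C

66°C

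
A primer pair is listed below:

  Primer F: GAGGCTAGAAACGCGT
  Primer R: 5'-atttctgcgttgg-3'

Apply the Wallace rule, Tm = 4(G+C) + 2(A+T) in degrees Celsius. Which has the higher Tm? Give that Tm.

Primer F, 50°C

Primer F: A+T=7, G+C=9 → Tm = 2(7)+4(9) = 50°C
Primer R: A+T=7, G+C=6 → Tm = 2(7)+4(6) = 38°C
50°C vs 38°C → primer F is higher.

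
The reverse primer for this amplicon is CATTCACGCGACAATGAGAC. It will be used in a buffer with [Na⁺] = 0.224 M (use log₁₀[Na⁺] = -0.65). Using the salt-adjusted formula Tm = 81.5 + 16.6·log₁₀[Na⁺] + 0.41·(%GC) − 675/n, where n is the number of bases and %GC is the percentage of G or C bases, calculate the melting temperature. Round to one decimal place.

57.5°C

Length n = 20. Counting bases: C=6, A=7, T=3, G=4
G+C = 10, so %GC = 10/20 × 100 = 50%
Salt term: 16.6 × (-0.65) = -10.79
GC term: 0.41 × 50 = 20.5; length term: −675/20 = −33.75
Tm = 81.5 + (-10.79) + 20.5 − 33.75 = 57.46 → 57.5°C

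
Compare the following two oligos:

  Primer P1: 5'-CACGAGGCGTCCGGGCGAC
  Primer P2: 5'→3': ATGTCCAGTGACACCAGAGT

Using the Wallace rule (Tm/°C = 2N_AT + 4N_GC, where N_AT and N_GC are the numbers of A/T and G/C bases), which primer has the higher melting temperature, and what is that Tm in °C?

Primer P1: A+T=4, G+C=15 → Tm = 2(4)+4(15) = 68°C
Primer P2: A+T=10, G+C=10 → Tm = 2(10)+4(10) = 60°C
68°C vs 60°C → primer P1 is higher.

Primer P1, 68°C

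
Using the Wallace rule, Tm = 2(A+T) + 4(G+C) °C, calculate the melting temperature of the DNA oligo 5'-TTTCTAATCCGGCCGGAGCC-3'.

64°C

Counting bases: G=5, T=5, A=3, C=7
AT pairs contribute 8, GC pairs contribute 12.
Tm = 2×8 + 4×12 = 64°C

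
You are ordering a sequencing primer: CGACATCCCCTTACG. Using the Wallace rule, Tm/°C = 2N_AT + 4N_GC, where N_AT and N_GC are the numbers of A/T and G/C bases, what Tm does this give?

G=2, A=3, T=3, C=7
So N_AT = 6 and N_GC = 9.
Tm = 4·9 + 2·6 = 36 + 12 = 48°C

48°C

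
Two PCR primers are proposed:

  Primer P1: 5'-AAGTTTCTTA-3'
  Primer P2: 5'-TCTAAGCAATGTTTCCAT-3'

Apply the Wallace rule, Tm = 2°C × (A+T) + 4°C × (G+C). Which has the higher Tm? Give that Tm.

Primer P1: A+T=8, G+C=2 → Tm = 2(8)+4(2) = 24°C
Primer P2: A+T=12, G+C=6 → Tm = 2(12)+4(6) = 48°C
24°C vs 48°C → primer P2 is higher.

Primer P2, 48°C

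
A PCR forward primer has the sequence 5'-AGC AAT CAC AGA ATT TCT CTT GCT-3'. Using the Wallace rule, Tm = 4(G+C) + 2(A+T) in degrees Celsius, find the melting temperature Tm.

Counting bases: G=3, A=7, T=8, C=6
A+T = 15, G+C = 9
Tm = 4·9 + 2·15 = 36 + 30 = 66°C

66°C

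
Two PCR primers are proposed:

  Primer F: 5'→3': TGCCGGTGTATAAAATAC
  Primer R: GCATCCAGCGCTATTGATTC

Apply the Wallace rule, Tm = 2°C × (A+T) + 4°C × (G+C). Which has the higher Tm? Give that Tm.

Primer F: A+T=11, G+C=7 → Tm = 2(11)+4(7) = 50°C
Primer R: A+T=10, G+C=10 → Tm = 2(10)+4(10) = 60°C
50°C vs 60°C → primer R is higher.

Primer R, 60°C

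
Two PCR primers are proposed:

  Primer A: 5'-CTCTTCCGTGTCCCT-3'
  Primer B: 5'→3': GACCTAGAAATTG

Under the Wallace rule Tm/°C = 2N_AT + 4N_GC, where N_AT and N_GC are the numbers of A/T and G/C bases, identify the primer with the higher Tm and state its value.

Primer A: A+T=6, G+C=9 → Tm = 2(6)+4(9) = 48°C
Primer B: A+T=8, G+C=5 → Tm = 2(8)+4(5) = 36°C
48°C vs 36°C → primer A is higher.

Primer A, 48°C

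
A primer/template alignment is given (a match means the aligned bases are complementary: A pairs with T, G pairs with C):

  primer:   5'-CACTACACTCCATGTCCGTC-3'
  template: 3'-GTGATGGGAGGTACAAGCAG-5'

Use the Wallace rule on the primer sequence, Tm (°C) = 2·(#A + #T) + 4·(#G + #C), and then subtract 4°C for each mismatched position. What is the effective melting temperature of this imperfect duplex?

54°C

Primer base counts: A=4, T=5, G=2, C=9 → A+T=9, G+C=11
Perfect-match Tm = 2(9) + 4(11) = 18 + 44 = 62°C
Mismatches (positions where the bases are not complementary): 2 (at positions 7, 16)
Effective Tm = 62 − 2×4 = 62 − 8 = 54°C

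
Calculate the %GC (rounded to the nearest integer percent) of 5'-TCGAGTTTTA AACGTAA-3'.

29%

Counting bases: A=6, C=2, G=3, T=6
G+C = 3 + 2 = 5 out of 17 bases
%GC = 5/17 × 100 = 29.41% ≈ 29%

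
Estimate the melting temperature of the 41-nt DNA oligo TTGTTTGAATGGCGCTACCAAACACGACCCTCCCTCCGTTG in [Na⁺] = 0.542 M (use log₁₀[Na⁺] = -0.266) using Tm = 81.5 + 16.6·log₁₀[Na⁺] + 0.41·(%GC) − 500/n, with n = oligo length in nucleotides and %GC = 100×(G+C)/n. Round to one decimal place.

Length n = 41. Base counts: T=11, G=8, A=8, C=14
G+C = 22, so %GC = 22/41 × 100 = 53.659%
Salt term: 16.6 × (-0.266) = -4.416
GC term: 0.41 × 53.659 = 22; length term: −500/41 = −12.195
Tm = 81.5 + (-4.416) + 22 − 12.195 = 86.889 → 86.9°C

86.9°C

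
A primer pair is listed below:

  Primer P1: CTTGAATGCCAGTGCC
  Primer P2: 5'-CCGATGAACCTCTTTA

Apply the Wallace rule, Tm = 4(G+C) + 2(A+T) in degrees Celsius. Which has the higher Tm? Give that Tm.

Primer P1, 50°C

Primer P1: A+T=7, G+C=9 → Tm = 2(7)+4(9) = 50°C
Primer P2: A+T=9, G+C=7 → Tm = 2(9)+4(7) = 46°C
50°C vs 46°C → primer P1 is higher.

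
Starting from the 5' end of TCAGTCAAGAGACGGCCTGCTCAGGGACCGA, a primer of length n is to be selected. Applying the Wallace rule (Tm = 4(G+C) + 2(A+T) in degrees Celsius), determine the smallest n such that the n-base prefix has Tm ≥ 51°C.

n = 17

First 16 bases: TCAGTCAAGAGACGGC → Tm = 50°C (< 51°C)
First 17 bases: TCAGTCAAGAGACGGCC → Tm = 54°C (≥ 51°C)
Since every base adds ≥2°C, Tm only increases with n, so the threshold is first crossed at n = 17.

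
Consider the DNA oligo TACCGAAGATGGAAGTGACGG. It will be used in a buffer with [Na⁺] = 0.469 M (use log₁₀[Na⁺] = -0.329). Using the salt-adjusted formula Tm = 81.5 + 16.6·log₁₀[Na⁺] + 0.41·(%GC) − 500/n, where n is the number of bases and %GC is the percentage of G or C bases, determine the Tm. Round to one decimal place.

73.7°C

Length n = 21. Counting bases: A=7, C=3, T=3, G=8
G+C = 11, so %GC = 11/21 × 100 = 52.381%
Salt term: 16.6 × (-0.329) = -5.461
GC term: 0.41 × 52.381 = 21.476; length term: −500/21 = −23.81
Tm = 81.5 + (-5.461) + 21.476 − 23.81 = 73.705 → 73.7°C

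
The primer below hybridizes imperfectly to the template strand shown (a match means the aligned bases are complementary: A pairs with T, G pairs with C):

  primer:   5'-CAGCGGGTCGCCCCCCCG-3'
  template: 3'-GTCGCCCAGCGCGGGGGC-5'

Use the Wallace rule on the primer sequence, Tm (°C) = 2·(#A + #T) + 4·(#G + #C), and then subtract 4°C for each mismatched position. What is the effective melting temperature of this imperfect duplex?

64°C

Primer base counts: A=1, T=1, G=6, C=10 → A+T=2, G+C=16
Perfect-match Tm = 2(2) + 4(16) = 4 + 64 = 68°C
Mismatches (positions where the bases are not complementary): 1 (at position 12)
Effective Tm = 68 − 1×4 = 68 − 4 = 64°C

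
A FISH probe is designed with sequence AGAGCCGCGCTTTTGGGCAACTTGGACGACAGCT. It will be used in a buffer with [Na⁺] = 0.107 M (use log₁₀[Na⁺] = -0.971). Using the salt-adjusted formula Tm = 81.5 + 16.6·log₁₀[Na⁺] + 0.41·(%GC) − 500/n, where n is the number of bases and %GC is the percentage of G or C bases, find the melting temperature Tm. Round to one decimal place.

74.8°C

Length n = 34. Counting bases: C=9, G=11, A=7, T=7
G+C = 20, so %GC = 20/34 × 100 = 58.824%
Salt term: 16.6 × (-0.971) = -16.119
GC term: 0.41 × 58.824 = 24.118; length term: −500/34 = −14.706
Tm = 81.5 + (-16.119) + 24.118 − 14.706 = 74.793 → 74.8°C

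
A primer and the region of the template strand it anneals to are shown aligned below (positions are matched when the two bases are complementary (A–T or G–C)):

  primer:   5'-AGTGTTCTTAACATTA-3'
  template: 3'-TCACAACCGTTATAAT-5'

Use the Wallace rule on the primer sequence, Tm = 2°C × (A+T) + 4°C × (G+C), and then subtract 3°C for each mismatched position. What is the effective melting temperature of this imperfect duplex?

Primer base counts: A=5, T=7, G=2, C=2 → A+T=12, G+C=4
Perfect-match Tm = 2(12) + 4(4) = 24 + 16 = 40°C
Mismatches (positions where the bases are not complementary): 4 (at positions 7, 8, 9, 12)
Effective Tm = 40 − 4×3 = 40 − 12 = 28°C

28°C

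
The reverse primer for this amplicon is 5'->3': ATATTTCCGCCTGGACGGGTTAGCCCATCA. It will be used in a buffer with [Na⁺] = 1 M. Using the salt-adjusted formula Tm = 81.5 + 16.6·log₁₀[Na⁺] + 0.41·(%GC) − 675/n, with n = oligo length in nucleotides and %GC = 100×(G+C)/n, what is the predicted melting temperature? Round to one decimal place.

80.9°C

Length n = 30. Scanning the sequence gives G=7, T=8, C=9, A=6.
G+C = 16, so %GC = 16/30 × 100 = 53.333%
Salt term: 16.6 × (0) = 0
GC term: 0.41 × 53.333 = 21.867; length term: −675/30 = −22.5
Tm = 81.5 + (0) + 21.867 − 22.5 = 80.867 → 80.9°C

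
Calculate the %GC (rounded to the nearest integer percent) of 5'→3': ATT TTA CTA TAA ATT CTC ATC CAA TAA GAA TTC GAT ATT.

21%

T=16, G=2, A=15, C=6
G+C = 2 + 6 = 8 out of 39 bases
%GC = 8/39 × 100 = 20.51% ≈ 21%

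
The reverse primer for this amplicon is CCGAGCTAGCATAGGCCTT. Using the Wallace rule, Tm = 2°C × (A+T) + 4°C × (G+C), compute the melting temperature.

Counting bases: G=5, T=4, C=6, A=4
AT pairs contribute 8, GC pairs contribute 11.
Tm = 2×8 + 4×11 = 60°C

60°C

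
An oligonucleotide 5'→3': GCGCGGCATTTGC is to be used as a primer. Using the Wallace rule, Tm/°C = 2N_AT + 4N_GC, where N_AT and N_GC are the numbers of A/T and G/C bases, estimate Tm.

Scanning the sequence gives T=3, G=5, A=1, C=4.
AT pairs contribute 4, GC pairs contribute 9.
Tm = 2×4 + 4×9 = 44°C

44°C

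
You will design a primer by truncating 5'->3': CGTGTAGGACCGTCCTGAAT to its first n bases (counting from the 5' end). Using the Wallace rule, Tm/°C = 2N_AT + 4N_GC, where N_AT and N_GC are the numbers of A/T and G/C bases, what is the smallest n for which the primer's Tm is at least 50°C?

n = 15

First 14 bases: CGTGTAGGACCGTC → Tm = 46°C (< 50°C)
First 15 bases: CGTGTAGGACCGTCC → Tm = 50°C (≥ 50°C)
Since every base adds ≥2°C, Tm only increases with n, so the threshold is first crossed at n = 15.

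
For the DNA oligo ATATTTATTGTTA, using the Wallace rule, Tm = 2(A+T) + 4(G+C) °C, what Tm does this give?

28°C

Base counts: C=0, G=1, A=4, T=8
A+T = 12, G+C = 1
Tm = 2(12) + 4(1) = 24 + 4 = 28°C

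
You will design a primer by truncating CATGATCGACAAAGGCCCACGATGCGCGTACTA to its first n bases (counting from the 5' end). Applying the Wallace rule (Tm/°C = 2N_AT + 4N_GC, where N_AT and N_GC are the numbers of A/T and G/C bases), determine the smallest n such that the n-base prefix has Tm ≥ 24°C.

n = 8

First 7 bases: CATGATC → Tm = 20°C (< 24°C)
First 8 bases: CATGATCG → Tm = 24°C (≥ 24°C)
Each additional base adds 2°C (A/T) or 4°C (G/C), so Tm is non-decreasing in n; n = 8 is the first length to reach 24°C.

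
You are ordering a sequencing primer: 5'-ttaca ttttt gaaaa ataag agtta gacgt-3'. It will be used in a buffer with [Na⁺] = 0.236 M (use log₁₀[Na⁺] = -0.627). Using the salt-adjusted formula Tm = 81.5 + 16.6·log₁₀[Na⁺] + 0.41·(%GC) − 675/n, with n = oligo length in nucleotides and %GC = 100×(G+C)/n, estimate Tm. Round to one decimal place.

58.2°C

Length n = 30. Base counts: C=2, T=11, A=12, G=5
G+C = 7, so %GC = 7/30 × 100 = 23.333%
Salt term: 16.6 × (-0.627) = -10.408
GC term: 0.41 × 23.333 = 9.567; length term: −675/30 = −22.5
Tm = 81.5 + (-10.408) + 9.567 − 22.5 = 58.159 → 58.2°C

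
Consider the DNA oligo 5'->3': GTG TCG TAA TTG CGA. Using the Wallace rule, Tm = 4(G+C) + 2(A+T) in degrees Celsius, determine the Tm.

Counting bases: T=5, C=2, G=5, A=3
AT pairs contribute 8, GC pairs contribute 7.
Tm = 4·7 + 2·8 = 28 + 16 = 44°C

44°C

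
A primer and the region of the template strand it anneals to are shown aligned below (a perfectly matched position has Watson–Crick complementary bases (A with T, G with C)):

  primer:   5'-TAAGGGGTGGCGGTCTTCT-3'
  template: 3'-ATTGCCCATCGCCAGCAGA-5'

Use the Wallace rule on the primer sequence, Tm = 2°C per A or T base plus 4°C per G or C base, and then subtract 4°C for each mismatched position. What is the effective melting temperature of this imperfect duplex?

48°C

Primer base counts: A=2, T=6, G=8, C=3 → A+T=8, G+C=11
Perfect-match Tm = 2(8) + 4(11) = 16 + 44 = 60°C
Mismatches (positions where the bases are not complementary): 3 (at positions 4, 9, 16)
Effective Tm = 60 − 3×4 = 60 − 12 = 48°C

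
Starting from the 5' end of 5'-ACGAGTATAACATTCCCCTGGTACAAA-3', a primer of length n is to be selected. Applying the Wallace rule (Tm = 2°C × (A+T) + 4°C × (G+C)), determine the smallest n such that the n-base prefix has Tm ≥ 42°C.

First 15 bases: ACGAGTATAACATTC → Tm = 40°C (< 42°C)
First 16 bases: ACGAGTATAACATTCC → Tm = 44°C (≥ 42°C)
Since every base adds ≥2°C, Tm only increases with n, so the threshold is first crossed at n = 16.

n = 16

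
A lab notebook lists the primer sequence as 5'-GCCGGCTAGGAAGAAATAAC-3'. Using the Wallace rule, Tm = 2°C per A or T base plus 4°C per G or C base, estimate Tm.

C=4, A=8, G=6, T=2
AT pairs contribute 10, GC pairs contribute 10.
Tm = 2(10) + 4(10) = 20 + 40 = 60°C

60°C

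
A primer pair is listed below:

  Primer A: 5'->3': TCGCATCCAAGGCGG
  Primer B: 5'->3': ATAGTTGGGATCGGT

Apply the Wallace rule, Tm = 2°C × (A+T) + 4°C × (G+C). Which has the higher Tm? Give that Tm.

Primer A, 50°C

Primer A: A+T=5, G+C=10 → Tm = 2(5)+4(10) = 50°C
Primer B: A+T=8, G+C=7 → Tm = 2(8)+4(7) = 44°C
50°C vs 44°C → primer A is higher.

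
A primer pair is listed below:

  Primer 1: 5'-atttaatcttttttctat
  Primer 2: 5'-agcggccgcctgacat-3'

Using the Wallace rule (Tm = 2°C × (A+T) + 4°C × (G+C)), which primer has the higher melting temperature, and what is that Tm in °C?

Primer 2, 54°C

Primer 1: A+T=16, G+C=2 → Tm = 2(16)+4(2) = 40°C
Primer 2: A+T=5, G+C=11 → Tm = 2(5)+4(11) = 54°C
40°C vs 54°C → primer 2 is higher.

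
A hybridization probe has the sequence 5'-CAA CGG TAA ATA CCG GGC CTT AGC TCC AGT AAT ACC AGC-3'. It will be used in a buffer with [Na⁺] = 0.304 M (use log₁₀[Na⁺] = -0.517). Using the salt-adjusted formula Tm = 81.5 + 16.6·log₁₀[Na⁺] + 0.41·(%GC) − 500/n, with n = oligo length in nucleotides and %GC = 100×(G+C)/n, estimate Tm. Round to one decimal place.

81.1°C

Length n = 39. Counting bases: T=7, C=12, A=12, G=8
G+C = 20, so %GC = 20/39 × 100 = 51.282%
Salt term: 16.6 × (-0.517) = -8.582
GC term: 0.41 × 51.282 = 21.026; length term: −500/39 = −12.821
Tm = 81.5 + (-8.582) + 21.026 − 12.821 = 81.123 → 81.1°C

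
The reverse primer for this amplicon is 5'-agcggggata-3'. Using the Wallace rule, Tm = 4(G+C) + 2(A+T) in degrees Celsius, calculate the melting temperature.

Scanning the sequence gives T=1, A=3, G=5, C=1.
AT pairs contribute 4, GC pairs contribute 6.
Tm = 2(4) + 4(6) = 8 + 24 = 32°C

32°C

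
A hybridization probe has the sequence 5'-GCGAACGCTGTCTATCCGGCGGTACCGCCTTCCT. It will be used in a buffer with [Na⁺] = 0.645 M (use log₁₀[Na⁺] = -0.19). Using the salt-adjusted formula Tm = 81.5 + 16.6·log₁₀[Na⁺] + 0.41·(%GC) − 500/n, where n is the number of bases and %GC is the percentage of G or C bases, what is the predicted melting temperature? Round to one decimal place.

Length n = 34. Counting bases: T=8, C=13, G=9, A=4
G+C = 22, so %GC = 22/34 × 100 = 64.706%
Salt term: 16.6 × (-0.19) = -3.154
GC term: 0.41 × 64.706 = 26.529; length term: −500/34 = −14.706
Tm = 81.5 + (-3.154) + 26.529 − 14.706 = 90.169 → 90.2°C

90.2°C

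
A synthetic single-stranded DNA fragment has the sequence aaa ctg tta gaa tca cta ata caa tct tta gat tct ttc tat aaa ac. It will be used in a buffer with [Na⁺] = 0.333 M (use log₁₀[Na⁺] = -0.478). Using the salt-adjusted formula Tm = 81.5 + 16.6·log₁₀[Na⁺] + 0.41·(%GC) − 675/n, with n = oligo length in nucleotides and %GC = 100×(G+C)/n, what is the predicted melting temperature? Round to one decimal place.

68.8°C

Length n = 47. Scanning the sequence gives C=8, G=3, A=19, T=17.
G+C = 11, so %GC = 11/47 × 100 = 23.404%
Salt term: 16.6 × (-0.478) = -7.935
GC term: 0.41 × 23.404 = 9.596; length term: −675/47 = −14.362
Tm = 81.5 + (-7.935) + 9.596 − 14.362 = 68.799 → 68.8°C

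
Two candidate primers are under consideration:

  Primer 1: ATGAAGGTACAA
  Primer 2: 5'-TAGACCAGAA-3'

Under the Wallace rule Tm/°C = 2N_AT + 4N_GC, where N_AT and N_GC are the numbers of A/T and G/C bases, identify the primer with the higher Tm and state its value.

Primer 1: A+T=8, G+C=4 → Tm = 2(8)+4(4) = 32°C
Primer 2: A+T=6, G+C=4 → Tm = 2(6)+4(4) = 28°C
32°C vs 28°C → primer 1 is higher.

Primer 1, 32°C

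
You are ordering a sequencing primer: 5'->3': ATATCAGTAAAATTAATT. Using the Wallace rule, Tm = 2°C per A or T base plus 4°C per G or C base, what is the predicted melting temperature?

40°C

Base counts: G=1, A=9, T=7, C=1
AT pairs contribute 16, GC pairs contribute 2.
Tm = 2×16 + 4×2 = 40°C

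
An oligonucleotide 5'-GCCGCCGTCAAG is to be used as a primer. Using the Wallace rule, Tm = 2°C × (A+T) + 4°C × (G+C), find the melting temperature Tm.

C=5, A=2, G=4, T=1
A+T = 3, G+C = 9
Tm = 2(3) + 4(9) = 6 + 36 = 42°C

42°C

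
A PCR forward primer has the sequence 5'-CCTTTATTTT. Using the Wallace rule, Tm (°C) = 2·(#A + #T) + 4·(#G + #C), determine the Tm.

24°C

Scanning the sequence gives C=2, A=1, T=7, G=0.
So N_AT = 8 and N_GC = 2.
Tm = 2(8) + 4(2) = 16 + 8 = 24°C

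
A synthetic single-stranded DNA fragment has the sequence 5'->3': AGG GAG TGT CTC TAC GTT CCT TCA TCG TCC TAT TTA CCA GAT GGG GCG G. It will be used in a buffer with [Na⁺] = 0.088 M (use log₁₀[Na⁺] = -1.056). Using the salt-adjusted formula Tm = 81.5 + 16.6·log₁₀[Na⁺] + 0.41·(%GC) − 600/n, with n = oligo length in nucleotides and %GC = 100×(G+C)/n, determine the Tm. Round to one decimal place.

Length n = 49. Scanning the sequence gives C=12, T=15, A=8, G=14.
G+C = 26, so %GC = 26/49 × 100 = 53.061%
Salt term: 16.6 × (-1.056) = -17.53
GC term: 0.41 × 53.061 = 21.755; length term: −600/49 = −12.245
Tm = 81.5 + (-17.53) + 21.755 − 12.245 = 73.48 → 73.5°C

73.5°C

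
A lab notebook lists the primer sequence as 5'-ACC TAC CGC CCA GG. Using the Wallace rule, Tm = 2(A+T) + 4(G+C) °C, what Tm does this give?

Scanning the sequence gives C=7, T=1, A=3, G=3.
A+T = 4, G+C = 10
Tm = 2(4) + 4(10) = 8 + 40 = 48°C

48°C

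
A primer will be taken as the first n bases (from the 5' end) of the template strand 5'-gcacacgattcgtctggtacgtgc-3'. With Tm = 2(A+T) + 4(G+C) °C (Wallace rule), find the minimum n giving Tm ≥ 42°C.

n = 14

First 13 bases: GCACACGATTCGT → Tm = 40°C (< 42°C)
First 14 bases: GCACACGATTCGTC → Tm = 44°C (≥ 42°C)
Since every base adds ≥2°C, Tm only increases with n, so the threshold is first crossed at n = 14.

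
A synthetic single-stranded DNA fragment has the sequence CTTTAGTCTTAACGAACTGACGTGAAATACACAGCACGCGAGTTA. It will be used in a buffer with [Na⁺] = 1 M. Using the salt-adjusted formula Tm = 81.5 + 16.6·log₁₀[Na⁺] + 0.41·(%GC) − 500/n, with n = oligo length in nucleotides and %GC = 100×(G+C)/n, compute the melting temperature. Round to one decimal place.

87.7°C

Length n = 45. C=10, A=15, T=11, G=9
G+C = 19, so %GC = 19/45 × 100 = 42.222%
Salt term: 16.6 × (0) = 0
GC term: 0.41 × 42.222 = 17.311; length term: −500/45 = −11.111
Tm = 81.5 + (0) + 17.311 − 11.111 = 87.7 → 87.7°C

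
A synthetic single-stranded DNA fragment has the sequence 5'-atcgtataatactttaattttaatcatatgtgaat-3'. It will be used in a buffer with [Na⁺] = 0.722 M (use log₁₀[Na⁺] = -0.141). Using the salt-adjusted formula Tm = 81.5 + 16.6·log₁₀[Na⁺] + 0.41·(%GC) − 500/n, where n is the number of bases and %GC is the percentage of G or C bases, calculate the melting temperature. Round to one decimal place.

71.9°C

Length n = 35. G=3, C=3, A=13, T=16
G+C = 6, so %GC = 6/35 × 100 = 17.143%
Salt term: 16.6 × (-0.141) = -2.341
GC term: 0.41 × 17.143 = 7.029; length term: −500/35 = −14.286
Tm = 81.5 + (-2.341) + 7.029 − 14.286 = 71.902 → 71.9°C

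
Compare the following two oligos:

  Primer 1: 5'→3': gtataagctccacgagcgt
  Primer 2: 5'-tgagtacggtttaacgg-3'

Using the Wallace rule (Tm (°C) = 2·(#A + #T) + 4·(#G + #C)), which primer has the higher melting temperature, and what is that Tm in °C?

Primer 1: A+T=9, G+C=10 → Tm = 2(9)+4(10) = 58°C
Primer 2: A+T=9, G+C=8 → Tm = 2(9)+4(8) = 50°C
58°C vs 50°C → primer 1 is higher.

Primer 1, 58°C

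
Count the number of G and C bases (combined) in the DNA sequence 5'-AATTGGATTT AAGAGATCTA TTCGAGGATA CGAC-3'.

12

Scanning the sequence gives C=4, G=8, A=12, T=10.
Total G or C: 8 + 4 = 12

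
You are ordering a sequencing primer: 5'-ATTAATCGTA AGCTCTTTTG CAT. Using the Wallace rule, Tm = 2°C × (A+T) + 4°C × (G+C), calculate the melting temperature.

60°C

Counting bases: A=6, G=3, C=4, T=10
A+T = 16, G+C = 7
Tm = 2×16 + 4×7 = 60°C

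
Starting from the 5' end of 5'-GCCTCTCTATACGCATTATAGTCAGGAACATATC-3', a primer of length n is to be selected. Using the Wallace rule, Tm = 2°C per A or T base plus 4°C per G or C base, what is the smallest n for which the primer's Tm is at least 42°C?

n = 14

First 13 bases: GCCTCTCTATACG → Tm = 40°C (< 42°C)
First 14 bases: GCCTCTCTATACGC → Tm = 44°C (≥ 42°C)
Each additional base adds 2°C (A/T) or 4°C (G/C), so Tm is non-decreasing in n; n = 14 is the first length to reach 42°C.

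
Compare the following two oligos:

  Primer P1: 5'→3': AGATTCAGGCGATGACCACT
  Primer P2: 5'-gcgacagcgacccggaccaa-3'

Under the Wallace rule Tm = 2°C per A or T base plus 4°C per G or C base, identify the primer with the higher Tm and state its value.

Primer P2, 68°C

Primer P1: A+T=10, G+C=10 → Tm = 2(10)+4(10) = 60°C
Primer P2: A+T=6, G+C=14 → Tm = 2(6)+4(14) = 68°C
60°C vs 68°C → primer P2 is higher.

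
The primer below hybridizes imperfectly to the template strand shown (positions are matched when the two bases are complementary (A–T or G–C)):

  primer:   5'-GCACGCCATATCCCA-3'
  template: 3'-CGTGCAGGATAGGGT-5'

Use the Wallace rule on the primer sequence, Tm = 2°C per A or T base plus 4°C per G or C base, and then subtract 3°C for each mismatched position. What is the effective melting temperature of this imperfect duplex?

42°C

Primer base counts: A=4, T=2, G=2, C=7 → A+T=6, G+C=9
Perfect-match Tm = 2(6) + 4(9) = 12 + 36 = 48°C
Mismatches (positions where the bases are not complementary): 2 (at positions 6, 8)
Effective Tm = 48 − 2×3 = 48 − 6 = 42°C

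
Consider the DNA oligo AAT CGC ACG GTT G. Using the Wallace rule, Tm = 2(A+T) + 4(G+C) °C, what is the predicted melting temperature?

40°C

G=4, T=3, A=3, C=3
AT pairs contribute 6, GC pairs contribute 7.
Tm = 2(6) + 4(7) = 12 + 28 = 40°C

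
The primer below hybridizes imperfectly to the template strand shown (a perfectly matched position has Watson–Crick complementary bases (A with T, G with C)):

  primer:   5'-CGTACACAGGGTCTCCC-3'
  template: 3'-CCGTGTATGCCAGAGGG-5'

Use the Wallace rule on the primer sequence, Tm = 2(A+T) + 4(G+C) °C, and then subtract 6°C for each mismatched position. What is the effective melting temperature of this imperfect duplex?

32°C

Primer base counts: A=3, T=3, G=4, C=7 → A+T=6, G+C=11
Perfect-match Tm = 2(6) + 4(11) = 12 + 44 = 56°C
Mismatches (positions where the bases are not complementary): 4 (at positions 1, 3, 7, 9)
Effective Tm = 56 − 4×6 = 56 − 24 = 32°C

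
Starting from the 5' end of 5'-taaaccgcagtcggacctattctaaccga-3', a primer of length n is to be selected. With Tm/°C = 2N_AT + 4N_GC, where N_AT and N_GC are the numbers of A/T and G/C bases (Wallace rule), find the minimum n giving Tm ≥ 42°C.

First 13 bases: TAAACCGCAGTCG → Tm = 40°C (< 42°C)
First 14 bases: TAAACCGCAGTCGG → Tm = 44°C (≥ 42°C)
Each additional base adds 2°C (A/T) or 4°C (G/C), so Tm is non-decreasing in n; n = 14 is the first length to reach 42°C.

n = 14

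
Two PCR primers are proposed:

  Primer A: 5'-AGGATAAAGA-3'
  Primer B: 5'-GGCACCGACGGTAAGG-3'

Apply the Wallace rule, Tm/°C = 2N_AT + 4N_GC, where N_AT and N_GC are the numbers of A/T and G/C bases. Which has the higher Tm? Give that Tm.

Primer A: A+T=7, G+C=3 → Tm = 2(7)+4(3) = 26°C
Primer B: A+T=5, G+C=11 → Tm = 2(5)+4(11) = 54°C
26°C vs 54°C → primer B is higher.

Primer B, 54°C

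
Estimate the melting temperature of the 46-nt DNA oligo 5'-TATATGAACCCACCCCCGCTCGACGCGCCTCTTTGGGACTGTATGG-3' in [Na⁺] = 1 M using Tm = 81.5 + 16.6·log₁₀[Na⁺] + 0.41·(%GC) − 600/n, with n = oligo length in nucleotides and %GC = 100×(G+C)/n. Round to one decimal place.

Length n = 46. C=16, A=8, G=11, T=11
G+C = 27, so %GC = 27/46 × 100 = 58.696%
Salt term: 16.6 × (0) = 0
GC term: 0.41 × 58.696 = 24.065; length term: −600/46 = −13.043
Tm = 81.5 + (0) + 24.065 − 13.043 = 92.522 → 92.5°C

92.5°C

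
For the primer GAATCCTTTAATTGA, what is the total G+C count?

4

C=2, G=2, A=5, T=6
G+C = 2 + 2 = 4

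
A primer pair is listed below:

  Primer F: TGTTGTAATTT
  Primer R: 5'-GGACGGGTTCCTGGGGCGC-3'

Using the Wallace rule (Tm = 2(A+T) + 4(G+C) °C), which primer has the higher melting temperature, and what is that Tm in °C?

Primer F: A+T=9, G+C=2 → Tm = 2(9)+4(2) = 26°C
Primer R: A+T=4, G+C=15 → Tm = 2(4)+4(15) = 68°C
26°C vs 68°C → primer R is higher.

Primer R, 68°C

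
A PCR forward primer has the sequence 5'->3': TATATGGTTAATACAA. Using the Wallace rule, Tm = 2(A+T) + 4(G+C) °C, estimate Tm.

G=2, T=6, C=1, A=7
A+T = 13, G+C = 3
Tm = 2×13 + 4×3 = 38°C

38°C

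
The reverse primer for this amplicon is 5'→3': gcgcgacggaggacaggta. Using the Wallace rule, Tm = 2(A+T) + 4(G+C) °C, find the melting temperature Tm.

Base counts: A=5, G=9, C=4, T=1
A+T = 6, G+C = 13
Tm = 4·13 + 2·6 = 52 + 12 = 64°C

64°C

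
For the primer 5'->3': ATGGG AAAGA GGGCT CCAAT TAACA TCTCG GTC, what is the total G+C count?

16

Base counts: T=7, A=10, C=7, G=9
G+C = 9 + 7 = 16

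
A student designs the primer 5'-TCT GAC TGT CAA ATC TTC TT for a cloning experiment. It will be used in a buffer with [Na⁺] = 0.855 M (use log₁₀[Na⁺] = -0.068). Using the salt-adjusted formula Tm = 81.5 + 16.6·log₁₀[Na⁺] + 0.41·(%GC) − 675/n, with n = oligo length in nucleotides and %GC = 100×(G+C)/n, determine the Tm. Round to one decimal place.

Length n = 20. Base counts: A=4, T=9, G=2, C=5
G+C = 7, so %GC = 7/20 × 100 = 35%
Salt term: 16.6 × (-0.068) = -1.129
GC term: 0.41 × 35 = 14.35; length term: −675/20 = −33.75
Tm = 81.5 + (-1.129) + 14.35 − 33.75 = 60.971 → 61.0°C

61.0°C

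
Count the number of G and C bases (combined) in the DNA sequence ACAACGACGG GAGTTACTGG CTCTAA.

13

Counting bases: C=6, G=7, T=5, A=8
G+C = 7 + 6 = 13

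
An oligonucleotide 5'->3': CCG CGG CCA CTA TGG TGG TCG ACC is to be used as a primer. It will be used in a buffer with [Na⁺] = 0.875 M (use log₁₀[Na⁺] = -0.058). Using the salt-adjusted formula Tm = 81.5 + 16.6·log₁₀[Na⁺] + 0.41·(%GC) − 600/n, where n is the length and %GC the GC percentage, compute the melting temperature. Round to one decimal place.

84.6°C

Length n = 24. T=4, C=9, G=8, A=3
G+C = 17, so %GC = 17/24 × 100 = 70.833%
Salt term: 16.6 × (-0.058) = -0.963
GC term: 0.41 × 70.833 = 29.042; length term: −600/24 = −25
Tm = 81.5 + (-0.963) + 29.042 − 25 = 84.579 → 84.6°C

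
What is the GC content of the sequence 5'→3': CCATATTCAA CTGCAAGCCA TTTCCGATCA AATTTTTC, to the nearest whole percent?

G=3, C=11, T=13, A=11
G+C = 3 + 11 = 14 out of 38 bases
%GC = 14/38 × 100 = 36.84% ≈ 37%

37%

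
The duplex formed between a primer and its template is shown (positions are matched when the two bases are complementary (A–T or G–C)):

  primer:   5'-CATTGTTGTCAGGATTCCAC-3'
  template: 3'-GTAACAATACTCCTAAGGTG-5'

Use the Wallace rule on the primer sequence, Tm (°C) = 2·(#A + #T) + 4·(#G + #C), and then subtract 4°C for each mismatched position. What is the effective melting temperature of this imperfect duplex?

Primer base counts: A=4, T=7, G=4, C=5 → A+T=11, G+C=9
Perfect-match Tm = 2(11) + 4(9) = 22 + 36 = 58°C
Mismatches (positions where the bases are not complementary): 2 (at positions 8, 10)
Effective Tm = 58 − 2×4 = 58 − 8 = 50°C

50°C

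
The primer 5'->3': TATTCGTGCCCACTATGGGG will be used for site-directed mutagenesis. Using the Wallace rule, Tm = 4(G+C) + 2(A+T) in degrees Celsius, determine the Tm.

62°C

Counting bases: T=6, G=6, C=5, A=3
A+T = 9, G+C = 11
Tm = 2(9) + 4(11) = 18 + 44 = 62°C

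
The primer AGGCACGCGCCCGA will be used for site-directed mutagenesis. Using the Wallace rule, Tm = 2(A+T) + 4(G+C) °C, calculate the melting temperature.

50°C

Base counts: T=0, A=3, G=5, C=6
So N_AT = 3 and N_GC = 11.
Tm = 4·11 + 2·3 = 44 + 6 = 50°C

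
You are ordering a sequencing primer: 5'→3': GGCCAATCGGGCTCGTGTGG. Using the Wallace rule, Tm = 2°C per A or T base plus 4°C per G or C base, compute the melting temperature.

68°C

Scanning the sequence gives T=4, A=2, C=5, G=9.
AT pairs contribute 6, GC pairs contribute 14.
Tm = 2×6 + 4×14 = 68°C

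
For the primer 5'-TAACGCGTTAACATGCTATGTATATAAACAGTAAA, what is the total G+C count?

10

C=5, G=5, T=10, A=15
Total G or C: 5 + 5 = 10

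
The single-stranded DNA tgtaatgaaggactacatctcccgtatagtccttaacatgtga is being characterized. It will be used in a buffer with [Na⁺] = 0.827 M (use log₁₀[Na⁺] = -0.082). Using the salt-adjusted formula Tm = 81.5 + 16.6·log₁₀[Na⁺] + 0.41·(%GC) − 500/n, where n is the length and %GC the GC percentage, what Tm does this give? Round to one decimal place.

84.7°C

Length n = 43. Scanning the sequence gives C=9, A=13, T=13, G=8.
G+C = 17, so %GC = 17/43 × 100 = 39.535%
Salt term: 16.6 × (-0.082) = -1.361
GC term: 0.41 × 39.535 = 16.209; length term: −500/43 = −11.628
Tm = 81.5 + (-1.361) + 16.209 − 11.628 = 84.72 → 84.7°C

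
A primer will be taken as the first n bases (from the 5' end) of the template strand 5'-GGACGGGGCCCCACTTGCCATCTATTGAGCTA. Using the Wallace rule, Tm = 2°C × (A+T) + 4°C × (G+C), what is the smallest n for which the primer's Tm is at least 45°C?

First 11 bases: GGACGGGGCCC → Tm = 42°C (< 45°C)
First 12 bases: GGACGGGGCCCC → Tm = 46°C (≥ 45°C)
Each additional base adds 2°C (A/T) or 4°C (G/C), so Tm is non-decreasing in n; n = 12 is the first length to reach 45°C.

n = 12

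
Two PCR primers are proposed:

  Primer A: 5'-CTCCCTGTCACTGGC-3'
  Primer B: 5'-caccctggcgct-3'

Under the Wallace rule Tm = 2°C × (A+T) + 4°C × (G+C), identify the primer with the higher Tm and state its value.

Primer A, 50°C

Primer A: A+T=5, G+C=10 → Tm = 2(5)+4(10) = 50°C
Primer B: A+T=3, G+C=9 → Tm = 2(3)+4(9) = 42°C
50°C vs 42°C → primer A is higher.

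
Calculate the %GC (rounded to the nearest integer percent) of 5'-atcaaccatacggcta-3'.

Counting bases: T=3, G=2, C=5, A=6
G+C = 2 + 5 = 7 out of 16 bases
%GC = 7/16 × 100 = 43.75% ≈ 44%

44%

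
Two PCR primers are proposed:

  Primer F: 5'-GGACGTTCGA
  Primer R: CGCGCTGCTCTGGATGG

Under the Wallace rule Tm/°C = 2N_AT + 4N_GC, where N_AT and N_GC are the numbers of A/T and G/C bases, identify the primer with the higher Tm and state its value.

Primer F: A+T=4, G+C=6 → Tm = 2(4)+4(6) = 32°C
Primer R: A+T=5, G+C=12 → Tm = 2(5)+4(12) = 58°C
32°C vs 58°C → primer R is higher.

Primer R, 58°C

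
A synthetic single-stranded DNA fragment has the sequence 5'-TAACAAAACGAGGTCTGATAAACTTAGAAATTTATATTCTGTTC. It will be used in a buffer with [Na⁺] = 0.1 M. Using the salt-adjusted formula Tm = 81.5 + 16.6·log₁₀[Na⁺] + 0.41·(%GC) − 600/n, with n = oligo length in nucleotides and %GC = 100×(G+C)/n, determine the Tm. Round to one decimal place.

Length n = 44. Base counts: T=15, A=17, C=6, G=6
G+C = 12, so %GC = 12/44 × 100 = 27.273%
Salt term: 16.6 × (-1) = -16.6
GC term: 0.41 × 27.273 = 11.182; length term: −600/44 = −13.636
Tm = 81.5 + (-16.6) + 11.182 − 13.636 = 62.446 → 62.4°C

62.4°C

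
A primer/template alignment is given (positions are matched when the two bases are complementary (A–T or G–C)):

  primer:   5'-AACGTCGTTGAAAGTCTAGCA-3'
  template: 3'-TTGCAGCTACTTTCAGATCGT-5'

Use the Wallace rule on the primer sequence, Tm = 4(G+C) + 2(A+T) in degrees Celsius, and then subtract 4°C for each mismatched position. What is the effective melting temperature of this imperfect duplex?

Primer base counts: A=7, T=5, G=5, C=4 → A+T=12, G+C=9
Perfect-match Tm = 2(12) + 4(9) = 24 + 36 = 60°C
Mismatches (positions where the bases are not complementary): 1 (at position 8)
Effective Tm = 60 − 1×4 = 60 − 4 = 56°C

56°C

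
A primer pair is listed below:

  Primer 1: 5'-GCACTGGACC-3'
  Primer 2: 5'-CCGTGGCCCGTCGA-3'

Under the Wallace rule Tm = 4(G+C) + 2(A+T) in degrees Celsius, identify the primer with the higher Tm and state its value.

Primer 1: A+T=3, G+C=7 → Tm = 2(3)+4(7) = 34°C
Primer 2: A+T=3, G+C=11 → Tm = 2(3)+4(11) = 50°C
34°C vs 50°C → primer 2 is higher.

Primer 2, 50°C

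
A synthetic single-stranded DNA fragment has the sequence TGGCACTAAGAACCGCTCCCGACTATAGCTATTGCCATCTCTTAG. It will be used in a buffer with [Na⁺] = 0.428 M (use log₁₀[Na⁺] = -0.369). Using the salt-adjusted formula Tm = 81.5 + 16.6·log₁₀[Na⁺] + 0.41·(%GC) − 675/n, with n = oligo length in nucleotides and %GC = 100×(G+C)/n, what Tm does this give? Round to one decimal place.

Length n = 45. Base counts: G=8, A=11, C=14, T=12
G+C = 22, so %GC = 22/45 × 100 = 48.889%
Salt term: 16.6 × (-0.369) = -6.125
GC term: 0.41 × 48.889 = 20.044; length term: −675/45 = −15
Tm = 81.5 + (-6.125) + 20.044 − 15 = 80.419 → 80.4°C

80.4°C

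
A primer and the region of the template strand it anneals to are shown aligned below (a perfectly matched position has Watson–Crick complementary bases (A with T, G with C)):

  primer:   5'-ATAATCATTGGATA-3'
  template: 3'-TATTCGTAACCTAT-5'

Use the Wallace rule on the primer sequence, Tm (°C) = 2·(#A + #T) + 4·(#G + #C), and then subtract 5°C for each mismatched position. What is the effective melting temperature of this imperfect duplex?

Primer base counts: A=6, T=5, G=2, C=1 → A+T=11, G+C=3
Perfect-match Tm = 2(11) + 4(3) = 22 + 12 = 34°C
Mismatches (positions where the bases are not complementary): 1 (at position 5)
Effective Tm = 34 − 1×5 = 34 − 5 = 29°C

29°C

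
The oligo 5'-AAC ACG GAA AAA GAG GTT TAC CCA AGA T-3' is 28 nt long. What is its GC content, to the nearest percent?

Base counts: A=13, C=5, G=6, T=4
G+C = 6 + 5 = 11 out of 28 bases
%GC = 11/28 × 100 = 39.29% ≈ 39%

39%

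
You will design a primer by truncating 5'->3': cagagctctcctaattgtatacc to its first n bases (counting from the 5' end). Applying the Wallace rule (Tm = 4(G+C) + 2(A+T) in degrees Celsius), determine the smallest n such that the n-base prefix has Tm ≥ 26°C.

First 7 bases: CAGAGCT → Tm = 22°C (< 26°C)
First 8 bases: CAGAGCTC → Tm = 26°C (≥ 26°C)
Each additional base adds 2°C (A/T) or 4°C (G/C), so Tm is non-decreasing in n; n = 8 is the first length to reach 26°C.

n = 8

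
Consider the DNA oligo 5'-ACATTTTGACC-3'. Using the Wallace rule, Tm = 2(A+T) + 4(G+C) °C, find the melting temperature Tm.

C=3, G=1, A=3, T=4
AT pairs contribute 7, GC pairs contribute 4.
Tm = 4·4 + 2·7 = 16 + 14 = 30°C

30°C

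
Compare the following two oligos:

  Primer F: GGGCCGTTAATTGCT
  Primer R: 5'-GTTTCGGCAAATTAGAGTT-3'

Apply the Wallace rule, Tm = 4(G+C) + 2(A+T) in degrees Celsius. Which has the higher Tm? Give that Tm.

Primer F: A+T=7, G+C=8 → Tm = 2(7)+4(8) = 46°C
Primer R: A+T=12, G+C=7 → Tm = 2(12)+4(7) = 52°C
46°C vs 52°C → primer R is higher.

Primer R, 52°C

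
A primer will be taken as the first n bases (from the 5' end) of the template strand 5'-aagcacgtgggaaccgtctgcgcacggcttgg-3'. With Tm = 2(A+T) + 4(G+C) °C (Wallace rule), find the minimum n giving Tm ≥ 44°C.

First 13 bases: AAGCACGTGGGAA → Tm = 40°C (< 44°C)
First 14 bases: AAGCACGTGGGAAC → Tm = 44°C (≥ 44°C)
Since every base adds ≥2°C, Tm only increases with n, so the threshold is first crossed at n = 14.

n = 14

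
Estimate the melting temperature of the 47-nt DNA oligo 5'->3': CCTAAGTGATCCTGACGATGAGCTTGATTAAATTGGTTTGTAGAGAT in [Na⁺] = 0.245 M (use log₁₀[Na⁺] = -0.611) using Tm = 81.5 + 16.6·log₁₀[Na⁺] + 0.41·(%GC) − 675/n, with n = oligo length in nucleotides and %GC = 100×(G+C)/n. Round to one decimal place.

Length n = 47. Scanning the sequence gives A=13, T=16, C=6, G=12.
G+C = 18, so %GC = 18/47 × 100 = 38.298%
Salt term: 16.6 × (-0.611) = -10.143
GC term: 0.41 × 38.298 = 15.702; length term: −675/47 = −14.362
Tm = 81.5 + (-10.143) + 15.702 − 14.362 = 72.697 → 72.7°C

72.7°C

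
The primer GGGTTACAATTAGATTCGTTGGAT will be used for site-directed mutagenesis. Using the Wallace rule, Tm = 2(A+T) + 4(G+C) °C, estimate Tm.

Counting bases: C=2, A=6, G=7, T=9
AT pairs contribute 15, GC pairs contribute 9.
Tm = 4·9 + 2·15 = 36 + 30 = 66°C

66°C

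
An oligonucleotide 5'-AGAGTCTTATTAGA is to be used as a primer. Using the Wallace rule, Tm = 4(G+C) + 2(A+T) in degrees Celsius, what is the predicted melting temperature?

Base counts: G=3, T=5, C=1, A=5
AT pairs contribute 10, GC pairs contribute 4.
Tm = 2×10 + 4×4 = 36°C

36°C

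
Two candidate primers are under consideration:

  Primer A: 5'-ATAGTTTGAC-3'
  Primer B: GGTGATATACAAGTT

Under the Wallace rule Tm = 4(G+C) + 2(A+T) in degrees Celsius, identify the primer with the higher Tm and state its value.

Primer A: A+T=7, G+C=3 → Tm = 2(7)+4(3) = 26°C
Primer B: A+T=10, G+C=5 → Tm = 2(10)+4(5) = 40°C
26°C vs 40°C → primer B is higher.

Primer B, 40°C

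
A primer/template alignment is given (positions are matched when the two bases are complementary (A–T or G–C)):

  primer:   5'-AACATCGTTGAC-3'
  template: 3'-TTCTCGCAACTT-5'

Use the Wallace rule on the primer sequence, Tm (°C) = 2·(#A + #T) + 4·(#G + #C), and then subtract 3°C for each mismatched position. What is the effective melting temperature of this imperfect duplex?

Primer base counts: A=4, T=3, G=2, C=3 → A+T=7, G+C=5
Perfect-match Tm = 2(7) + 4(5) = 14 + 20 = 34°C
Mismatches (positions where the bases are not complementary): 3 (at positions 3, 5, 12)
Effective Tm = 34 − 3×3 = 34 − 9 = 25°C

25°C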